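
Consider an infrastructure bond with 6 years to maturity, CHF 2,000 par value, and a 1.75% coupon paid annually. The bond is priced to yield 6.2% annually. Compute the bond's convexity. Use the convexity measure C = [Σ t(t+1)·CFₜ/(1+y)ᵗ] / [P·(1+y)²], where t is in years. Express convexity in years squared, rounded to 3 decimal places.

With y = 0.062:
  t   CF        PV=CF/(1+0.062)^t    t·PV        t(t+1)·PV
  1        35.00        32.9567        32.9567          65.9134
  2        35.00        31.0327        62.0653         186.1960
  3        35.00        29.2210        87.6629         350.6515
  4        35.00        27.5150       110.0601         550.3006
  5        35.00        25.9087       129.5435         777.2607
  6     2,035.00     1,418.4607     8,510.7643      59,575.3501
  Σ                  1,565.0947     8,933.0528      61,505.6723
P = 1,565.0947.
Convexity = Σ t(t+1)·PV / [P·(1+y)²] = 61,505.6723 / (1,565.0947 × 1.127844) = 34.84380.

34.844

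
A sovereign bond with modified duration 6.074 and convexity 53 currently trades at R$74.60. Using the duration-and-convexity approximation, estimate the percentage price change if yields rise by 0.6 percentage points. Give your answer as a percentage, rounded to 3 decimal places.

Duration effect: -D_mod·Δy = -6.074 × (+0.006) = -0.036444
Convexity effect: ½·C·(Δy)² = 0.5 × 53 × (0.006)² = +0.0009540
ΔP/P ≈ -0.036444 + 0.0009540 = -0.035490
= -3.5490%.

-3.549%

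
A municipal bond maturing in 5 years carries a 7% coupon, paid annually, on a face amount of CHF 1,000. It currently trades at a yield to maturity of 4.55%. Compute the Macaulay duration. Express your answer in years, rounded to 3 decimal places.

Periodic yield y = 0.0455. Discount each cash flow and weight by its year:
  t   CF        PV=CF/(1+0.0455)^t    t·PV
  1        70.00        66.9536        66.9536
  2        70.00        64.0398       128.0796
  3        70.00        61.2528       183.7584
  4        70.00        58.5871       234.3483
  5     1,070.00       856.5714     4,282.8572
  Σ                  1,107.4047     4,895.9972
Price P = Σ PV = 1,107.4047.
Macaulay duration = Σ(t·PV) / P = 4,895.9972 / 1,107.4047 = 4.42115 years.

4.421 years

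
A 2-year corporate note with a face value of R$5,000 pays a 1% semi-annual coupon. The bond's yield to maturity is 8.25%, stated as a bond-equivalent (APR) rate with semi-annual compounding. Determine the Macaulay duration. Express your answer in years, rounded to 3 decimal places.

1.984 years

Periodic yield y = 0.04125. Discount each cash flow and weight by its period:
  t   CF        PV=CF/(1+0.04125)^t    t·PV
  1        25.00        24.0096        24.0096
  2        25.00        23.0584        46.1169
  3        25.00        22.1450        66.4349
  4     5,025.00     4,274.8020    17,099.2082
  Σ                  4,344.0151    17,235.7696
Price P = Σ PV = 4,344.0151.
Macaulay duration = Σ(t·PV) / P = 17,235.7696 / 4,344.0151 = 3.96770 half-year periods.
In years: 3.96770 / 2 = 1.98385 years.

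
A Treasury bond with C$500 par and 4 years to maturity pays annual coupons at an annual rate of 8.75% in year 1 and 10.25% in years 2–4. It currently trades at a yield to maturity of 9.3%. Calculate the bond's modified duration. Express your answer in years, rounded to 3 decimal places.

3.219 years

Periodic yield y = 0.093. First find Macaulay duration:
  t   CF        PV=CF/(1+0.093)^t    t·PV
  1        43.75        40.0274        40.0274
  2        51.25        42.8996        85.7993
  3        51.25        39.2494       117.7483
  4       551.25       386.2495     1,544.9981
  Σ                    508.4260     1,788.5731
P = 508.4260; Macaulay duration = 1,788.5731 / 508.4260 = 3.51786 years.
Modified duration = D_Mac / (1 + y) = 3.51786 / 1.093 = 3.21854 years.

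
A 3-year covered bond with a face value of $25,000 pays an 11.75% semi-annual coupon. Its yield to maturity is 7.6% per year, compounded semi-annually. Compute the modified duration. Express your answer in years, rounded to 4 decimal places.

Periodic yield y = 0.038. First find Macaulay duration:
  t   CF        PV=CF/(1+0.038)^t    t·PV
  1     1,468.75     1,414.9807     1,414.9807
  2     1,468.75     1,363.1799     2,726.3598
  3     1,468.75     1,313.2754     3,939.8263
  4     1,468.75     1,265.1979     5,060.7916
  5     1,468.75     1,218.8805     6,094.4023
  6    26,468.75    21,161.6395   126,969.8368
  Σ                 27,737.1539   146,206.1975
P = 27,737.1539; Macaulay duration = 146,206.1975 / 27,737.1539 = 5.27113 half-year periods = 2.63557 years.
Modified duration = D_Mac / (1 + y) = 2.63557 / 1.038 = 2.53908 years.

2.5391 years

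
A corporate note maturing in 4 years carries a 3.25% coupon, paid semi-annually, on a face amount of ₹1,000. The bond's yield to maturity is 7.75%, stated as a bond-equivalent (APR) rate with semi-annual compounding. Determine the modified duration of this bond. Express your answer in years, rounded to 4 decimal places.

Periodic yield y = 0.03875. First find Macaulay duration:
  t   CF        PV=CF/(1+0.03875)^t    t·PV
  1        16.25        15.6438        15.6438
  2        16.25        15.0602        30.1204
  3        16.25        14.4984        43.4952
  4        16.25        13.9576        55.8302
  5        16.25        13.4369        67.1844
  6        16.25        12.9356        77.6137
  7        16.25        12.4531        87.1714
  8     1,016.25       749.7427     5,997.9419
  Σ                    847.7283     6,375.0010
P = 847.7283; Macaulay duration = 6,375.0010 / 847.7283 = 7.52010 half-year periods = 3.76005 years.
Modified duration = D_Mac / (1 + y) = 3.76005 / 1.03875 = 3.61978 years.

3.6198 years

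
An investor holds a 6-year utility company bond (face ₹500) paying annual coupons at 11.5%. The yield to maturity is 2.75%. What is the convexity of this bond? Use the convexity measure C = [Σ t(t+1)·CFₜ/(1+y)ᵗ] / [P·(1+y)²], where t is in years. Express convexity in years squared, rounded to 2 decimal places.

With y = 0.0275:
  t   CF        PV=CF/(1+0.0275)^t    t·PV        t(t+1)·PV
  1        57.50        55.9611        55.9611         111.9221
  2        57.50        54.4633       108.9267         326.7800
  3        57.50        53.0057       159.0170         636.0681
  4        57.50        51.5870       206.3481       1,031.7406
  5        57.50        50.2064       251.0318       1,506.1906
  6       557.50       473.7551     2,842.5305      19,897.7138
  Σ                    738.9785     3,623.8152      23,510.4152
P = 738.9785.
Convexity = Σ t(t+1)·PV / [P·(1+y)²] = 23,510.4152 / (738.9785 × 1.055756) = 30.13456.

30.13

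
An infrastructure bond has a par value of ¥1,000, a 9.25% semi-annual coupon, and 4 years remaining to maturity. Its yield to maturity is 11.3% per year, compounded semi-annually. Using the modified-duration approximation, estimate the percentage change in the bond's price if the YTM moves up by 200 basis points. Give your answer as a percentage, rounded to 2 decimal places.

-6.46%

Periodic yield y = 0.0565. Modified duration first:
  t   CF        PV=CF/(1+0.0565)^t    t·PV
  1        46.25        43.7766        43.7766
  2        46.25        41.4355        82.8710
  3        46.25        39.2196       117.6588
  4        46.25        37.1222       148.4888
  5        46.25        35.1370       175.6848
  6        46.25        33.2579       199.5474
  7        46.25        31.4793       220.3552
  8     1,046.25       674.0304     5,392.2429
  Σ                    935.4585     6,380.6255
P = 935.4585; D_Mac = 6.82085 half-year periods = 3.41043 yrs; D_mod = 3.41043/(1+0.0565) = 3.22804 yrs.
ΔP/P ≈ -D_mod · Δy = -3.22804 × (+0.02) = -0.064561 = -6.4561%.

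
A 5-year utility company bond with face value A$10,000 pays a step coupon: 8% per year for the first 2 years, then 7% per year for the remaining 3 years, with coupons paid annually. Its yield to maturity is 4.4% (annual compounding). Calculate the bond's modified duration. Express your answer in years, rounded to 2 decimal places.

4.19 years

Periodic yield y = 0.044. First find Macaulay duration:
  t   CF        PV=CF/(1+0.044)^t    t·PV
  1       800.00       766.2835       766.2835
  2       800.00       733.9881     1,467.9761
  3       700.00       615.1720     1,845.5159
  4       700.00       589.2452     2,356.9808
  5    10,700.00     8,627.4268    43,137.1341
  Σ                 11,332.1156    49,573.8904
P = 11,332.1156; Macaulay duration = 49,573.8904 / 11,332.1156 = 4.37464 years.
Modified duration = D_Mac / (1 + y) = 4.37464 / 1.044 = 4.19027 years.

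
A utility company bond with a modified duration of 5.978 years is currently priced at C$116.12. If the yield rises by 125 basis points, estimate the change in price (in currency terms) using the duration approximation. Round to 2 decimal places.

Duration approximation: ΔP/P ≈ -D_mod · Δy = -5.978 × (+0.0125) = -0.074725.
ΔP ≈ 116.12 × (-0.074725) = -8.677067.

-C$8.68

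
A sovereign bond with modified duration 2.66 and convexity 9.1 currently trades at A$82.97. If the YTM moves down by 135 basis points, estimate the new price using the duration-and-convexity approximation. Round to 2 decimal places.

Duration effect: -D_mod·Δy = -2.66 × (-0.0135) = +0.035910
Convexity effect: ½·C·(Δy)² = 0.5 × 9.1 × (-0.0135)² = +0.0008292375
ΔP/P ≈ +0.035910 + 0.0008292375 = +0.0367392375
New price ≈ 82.97 × (1 + 0.0367392375) = 86.018254535375.

A$86.02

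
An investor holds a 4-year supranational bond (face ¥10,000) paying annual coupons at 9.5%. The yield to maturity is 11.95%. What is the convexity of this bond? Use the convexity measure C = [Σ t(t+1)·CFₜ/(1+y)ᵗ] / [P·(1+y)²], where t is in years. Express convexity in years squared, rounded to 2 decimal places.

13.26

With y = 0.1195:
  t   CF        PV=CF/(1+0.1195)^t    t·PV        t(t+1)·PV
  1       950.00       848.5931       848.5931       1,697.1862
  2       950.00       758.0108     1,516.0217       4,548.0650
  3       950.00       677.0977     2,031.2930       8,125.1719
  4    10,950.00     6,971.3635    27,885.4540     139,427.2698
  Σ                  9,255.0651    32,281.3617     153,797.6929
P = 9,255.0651.
Convexity = Σ t(t+1)·PV / [P·(1+y)²] = 153,797.6929 / (9,255.0651 × 1.253280) = 13.25935.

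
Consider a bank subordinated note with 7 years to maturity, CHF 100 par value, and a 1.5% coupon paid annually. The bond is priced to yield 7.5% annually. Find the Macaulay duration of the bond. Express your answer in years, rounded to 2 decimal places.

Periodic yield y = 0.075. Discount each cash flow and weight by its year:
  t   CF        PV=CF/(1+0.075)^t    t·PV
  1         1.50         1.3953         1.3953
  2         1.50         1.2980         2.5960
  3         1.50         1.2074         3.6223
  4         1.50         1.1232         4.4928
  5         1.50         1.0448         5.2242
  6         1.50         0.9719         5.8317
  7       101.50        61.1796       428.2574
  Σ                     68.2204       451.4197
Price P = Σ PV = 68.2204.
Macaulay duration = Σ(t·PV) / P = 451.4197 / 68.2204 = 6.61708 years.

6.62 years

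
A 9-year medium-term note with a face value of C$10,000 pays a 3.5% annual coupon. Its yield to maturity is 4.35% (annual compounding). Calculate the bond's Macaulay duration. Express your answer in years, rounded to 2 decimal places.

7.83 years

Periodic yield y = 0.0435. Discount each cash flow and weight by its year:
  t   CF        PV=CF/(1+0.0435)^t    t·PV
  1       350.00       335.4097       335.4097
  2       350.00       321.4276       642.8552
  3       350.00       308.0283       924.0850
  4       350.00       295.1877     1,180.7507
  5       350.00       282.8823     1,414.4115
  6       350.00       271.0899     1,626.5393
  7       350.00       259.7891     1,818.5235
  8       350.00       248.9593     1,991.6747
  9    10,350.00     7,055.1828    63,496.6450
  Σ                  9,377.9567    73,430.8946
Price P = Σ PV = 9,377.9567.
Macaulay duration = Σ(t·PV) / P = 73,430.8946 / 9,377.9567 = 7.83016 years.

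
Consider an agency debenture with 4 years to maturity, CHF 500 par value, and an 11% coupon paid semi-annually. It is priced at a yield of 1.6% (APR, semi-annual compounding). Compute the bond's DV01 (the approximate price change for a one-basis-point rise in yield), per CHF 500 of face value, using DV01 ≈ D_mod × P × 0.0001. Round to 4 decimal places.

Periodic yield y = 0.008.
  t   CF        PV=CF/(1+0.008)^t    t·PV
  1        27.50        27.2817        27.2817
  2        27.50        27.0652        54.1304
  3        27.50        26.8504        80.5513
  4        27.50        26.6373       106.5493
  5        27.50        26.4259       132.1296
  6        27.50        26.2162       157.2971
  7        27.50        26.0081       182.0568
  8       527.50       494.9236     3,959.3892
  Σ                    681.4086     4,699.3855
P = 681.4086; D_Mac = 6.89658 half-year periods = 3.44829 yrs; D_mod = 3.42092 yrs.
DV01 ≈ 3.42092 × 681.4086 × 0.0001 = 0.233104.

CHF 0.2331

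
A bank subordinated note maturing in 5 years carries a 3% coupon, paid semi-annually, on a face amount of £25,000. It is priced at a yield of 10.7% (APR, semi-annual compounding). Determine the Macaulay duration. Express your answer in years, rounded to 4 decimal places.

Periodic yield y = 0.0535. Discount each cash flow and weight by its period:
  t   CF        PV=CF/(1+0.0535)^t    t·PV
  1       375.00       355.9563       355.9563
  2       375.00       337.8798       675.7595
  3       375.00       320.7212       962.1636
  4       375.00       304.4340     1,217.7359
  5       375.00       288.9739     1,444.8693
  6       375.00       274.2989     1,645.7933
  7       375.00       260.3691     1,822.5839
  8       375.00       247.1468     1,977.1742
  9       375.00       234.5959     2,111.3631
  10   25,375.00    15,068.1749   150,681.7486
  Σ                 17,692.5507   162,895.1477
Price P = Σ PV = 17,692.5507.
Macaulay duration = Σ(t·PV) / P = 162,895.1477 / 17,692.5507 = 9.20699 half-year periods.
In years: 9.20699 / 2 = 4.60350 years.

4.6035 years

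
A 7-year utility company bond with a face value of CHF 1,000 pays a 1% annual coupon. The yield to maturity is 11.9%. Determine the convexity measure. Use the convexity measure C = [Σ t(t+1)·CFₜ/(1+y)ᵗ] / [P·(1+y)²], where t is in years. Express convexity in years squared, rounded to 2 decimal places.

With y = 0.119:
  t   CF        PV=CF/(1+0.119)^t    t·PV        t(t+1)·PV
  1        10.00         8.9366         8.9366          17.8731
  2        10.00         7.9862        15.9724          47.9172
  3        10.00         7.1369        21.4107          85.6428
  4        10.00         6.3779        25.5117         127.5586
  5        10.00         5.6997        28.4983         170.9900
  6        10.00         5.0935        30.5612         213.9286
  7     1,010.00       459.7384     3,218.1687      25,745.3497
  Σ                    500.9692     3,349.0596      26,409.2600
P = 500.9692.
Convexity = Σ t(t+1)·PV / [P·(1+y)²] = 26,409.2600 / (500.9692 × 1.252161) = 42.10029.

42.10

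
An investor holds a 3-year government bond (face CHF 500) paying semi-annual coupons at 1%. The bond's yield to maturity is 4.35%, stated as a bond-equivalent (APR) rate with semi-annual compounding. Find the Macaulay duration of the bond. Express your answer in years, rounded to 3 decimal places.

2.961 years

Periodic yield y = 0.02175. Discount each cash flow and weight by its period:
  t   CF        PV=CF/(1+0.02175)^t    t·PV
  1         2.50         2.4468         2.4468
  2         2.50         2.3947         4.7894
  3         2.50         2.3437         7.0312
  4         2.50         2.2938         9.1753
  5         2.50         2.2450        11.2250
  6       502.50       441.6398     2,649.8387
  Σ                    453.3638     2,684.5064
Price P = Σ PV = 453.3638.
Macaulay duration = Σ(t·PV) / P = 2,684.5064 / 453.3638 = 5.92131 half-year periods.
In years: 5.92131 / 2 = 2.96065 years.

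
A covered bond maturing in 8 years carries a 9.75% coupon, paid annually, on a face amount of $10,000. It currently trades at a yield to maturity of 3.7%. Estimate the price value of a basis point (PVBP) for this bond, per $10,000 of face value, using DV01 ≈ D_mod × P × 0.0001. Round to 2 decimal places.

$8.53

Periodic yield y = 0.037.
  t   CF        PV=CF/(1+0.037)^t    t·PV
  1       975.00       940.2122       940.2122
  2       975.00       906.6655     1,813.3311
  3       975.00       874.3158     2,622.9475
  4       975.00       843.1204     3,372.4815
  5       975.00       813.0380     4,065.1899
  6       975.00       784.0289     4,704.1735
  7       975.00       756.0549     5,292.3842
  8    10,975.00     8,206.8119    65,654.4949
  Σ                 14,124.2475    88,465.2147
P = 14,124.2475; D_Mac = 6.26336 yrs; D_mod = 6.03988 yrs.
DV01 ≈ 6.03988 × 14,124.2475 × 0.0001 = 8.530879.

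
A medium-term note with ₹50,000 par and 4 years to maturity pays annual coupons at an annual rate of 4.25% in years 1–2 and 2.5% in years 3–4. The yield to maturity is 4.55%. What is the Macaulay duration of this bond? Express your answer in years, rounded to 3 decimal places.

Periodic yield y = 0.0455. Discount each cash flow and weight by its year:
  t   CF        PV=CF/(1+0.0455)^t    t·PV
  1     2,125.00     2,032.5203     2,032.5203
  2     2,125.00     1,944.0654     3,888.1307
  3     1,250.00     1,093.8000     3,281.3999
  4    51,250.00    42,894.1159   171,576.4637
  Σ                 47,964.5016   180,778.5146
Price P = Σ PV = 47,964.5016.
Macaulay duration = Σ(t·PV) / P = 180,778.5146 / 47,964.5016 = 3.76901 years.

3.769 years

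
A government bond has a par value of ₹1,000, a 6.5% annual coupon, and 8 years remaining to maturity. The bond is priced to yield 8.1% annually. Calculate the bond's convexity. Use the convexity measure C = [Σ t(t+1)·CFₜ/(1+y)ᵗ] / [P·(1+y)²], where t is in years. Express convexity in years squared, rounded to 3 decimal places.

With y = 0.081:
  t   CF        PV=CF/(1+0.081)^t    t·PV        t(t+1)·PV
  1        65.00        60.1295        60.1295         120.2590
  2        65.00        55.6240       111.2479         333.7438
  3        65.00        51.4560       154.3681         617.4724
  4        65.00        47.6004       190.4016         952.0080
  5        65.00        44.0337       220.1684       1,321.0101
  6        65.00        40.7342       244.4052       1,710.8364
  7        65.00        37.6820       263.7737       2,110.1898
  8     1,065.00       571.1419     4,569.1356      41,122.2200
  Σ                    908.4017     5,813.6300      48,287.7395
P = 908.4017.
Convexity = Σ t(t+1)·PV / [P·(1+y)²] = 48,287.7395 / (908.4017 × 1.168561) = 45.48912.

45.489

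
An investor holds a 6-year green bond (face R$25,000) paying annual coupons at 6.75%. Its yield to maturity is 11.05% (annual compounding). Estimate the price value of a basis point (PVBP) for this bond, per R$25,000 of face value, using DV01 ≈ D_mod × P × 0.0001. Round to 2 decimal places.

Periodic yield y = 0.1105.
  t   CF        PV=CF/(1+0.1105)^t    t·PV
  1     1,687.50     1,519.5858     1,519.5858
  2     1,687.50     1,368.3798     2,736.7596
  3     1,687.50     1,232.2195     3,696.6586
  4     1,687.50     1,109.6079     4,438.4315
  5     1,687.50       999.1966     4,995.9832
  6    26,687.50    14,229.7253    85,378.3516
  Σ                 20,458.7149   102,765.7703
P = 20,458.7149; D_Mac = 5.02308 yrs; D_mod = 4.52326 yrs.
DV01 ≈ 4.52326 × 20,458.7149 × 0.0001 = 9.254009.

R$9.25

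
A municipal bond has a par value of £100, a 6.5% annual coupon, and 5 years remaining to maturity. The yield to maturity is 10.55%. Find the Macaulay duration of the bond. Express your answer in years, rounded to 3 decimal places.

4.370 years

Periodic yield y = 0.1055. Discount each cash flow and weight by its year:
  t   CF        PV=CF/(1+0.1055)^t    t·PV
  1         6.50         5.8797         5.8797
  2         6.50         5.3186        10.6372
  3         6.50         4.8110        14.4331
  4         6.50         4.3519        17.4076
  5       106.50        64.4994       322.4971
  Σ                     84.8606       370.8546
Price P = Σ PV = 84.8606.
Macaulay duration = Σ(t·PV) / P = 370.8546 / 84.8606 = 4.37016 years.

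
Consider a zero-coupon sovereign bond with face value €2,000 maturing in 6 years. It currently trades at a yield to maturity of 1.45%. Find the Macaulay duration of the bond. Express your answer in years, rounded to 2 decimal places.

6.00 years

A zero-coupon bond has a single cash flow at maturity, so its Macaulay duration equals its maturity: 6 years.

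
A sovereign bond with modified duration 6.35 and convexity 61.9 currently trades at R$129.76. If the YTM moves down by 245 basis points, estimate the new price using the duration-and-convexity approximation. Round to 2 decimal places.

Duration effect: -D_mod·Δy = -6.35 × (-0.0245) = +0.155575
Convexity effect: ½·C·(Δy)² = 0.5 × 61.9 × (-0.0245)² = +0.0185777375
ΔP/P ≈ +0.155575 + 0.0185777375 = +0.1741527375
New price ≈ 129.76 × (1 + 0.1741527375) = 152.358059218.

R$152.36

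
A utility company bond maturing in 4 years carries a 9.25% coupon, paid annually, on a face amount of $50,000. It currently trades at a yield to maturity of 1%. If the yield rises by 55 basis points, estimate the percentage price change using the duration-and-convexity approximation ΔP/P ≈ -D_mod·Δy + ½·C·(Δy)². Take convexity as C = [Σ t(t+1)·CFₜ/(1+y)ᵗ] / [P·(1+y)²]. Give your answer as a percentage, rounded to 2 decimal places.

With y = 0.01:
  t   CF        PV=CF/(1+0.01)^t    t·PV        t(t+1)·PV
  1     4,625.00     4,579.2079     4,579.2079       9,158.4158
  2     4,625.00     4,533.8692     9,067.7385      27,203.2154
  3     4,625.00     4,488.9794    13,466.9383      53,867.7532
  4    54,625.00    52,493.5513   209,974.2053   1,049,871.0263
  Σ                 66,095.6079   237,088.0899   1,140,100.4108
P = 66,095.6079; D_Mac = 3.58705 yrs; D_mod = 3.55153 yrs; C = 16.90938.
Duration effect: -3.55153 × (+0.0055) = -0.019533
Convexity effect: 0.5 × 16.90938 × (0.0055)² = +0.0002558
ΔP/P ≈ -0.019533 + 0.0002558 = -0.019278 = -1.9278%.

-1.93%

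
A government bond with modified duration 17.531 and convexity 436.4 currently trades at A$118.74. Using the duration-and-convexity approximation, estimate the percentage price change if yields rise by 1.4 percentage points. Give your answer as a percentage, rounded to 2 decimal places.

-20.27%

Duration effect: -D_mod·Δy = -17.531 × (+0.014) = -0.245434
Convexity effect: ½·C·(Δy)² = 0.5 × 436.4 × (0.014)² = +0.0427672
ΔP/P ≈ -0.245434 + 0.0427672 = -0.2026668
= -20.26668%.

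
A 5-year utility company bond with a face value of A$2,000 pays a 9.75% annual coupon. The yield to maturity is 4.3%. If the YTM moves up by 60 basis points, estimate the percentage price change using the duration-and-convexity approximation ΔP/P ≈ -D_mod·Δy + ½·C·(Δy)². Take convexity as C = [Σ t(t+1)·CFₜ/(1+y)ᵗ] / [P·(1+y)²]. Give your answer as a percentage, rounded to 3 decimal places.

-2.420%

With y = 0.043:
  t   CF        PV=CF/(1+0.043)^t    t·PV        t(t+1)·PV
  1       195.00       186.9607       186.9607         373.9214
  2       195.00       179.2528       358.5056       1,075.5169
  3       195.00       171.8627       515.5882       2,062.3527
  4       195.00       164.7773       659.1092       3,295.5460
  5     2,195.00     1,778.3326     8,891.6628      53,349.9771
  Σ                  2,481.1861    10,611.8265      60,157.3140
P = 2,481.1861; D_Mac = 4.27692 yrs; D_mod = 4.10059 yrs; C = 22.28746.
Duration effect: -4.10059 × (+0.006) = -0.024604
Convexity effect: 0.5 × 22.28746 × (0.006)² = +0.0004012
ΔP/P ≈ -0.024604 + 0.0004012 = -0.024202 = -2.4202%.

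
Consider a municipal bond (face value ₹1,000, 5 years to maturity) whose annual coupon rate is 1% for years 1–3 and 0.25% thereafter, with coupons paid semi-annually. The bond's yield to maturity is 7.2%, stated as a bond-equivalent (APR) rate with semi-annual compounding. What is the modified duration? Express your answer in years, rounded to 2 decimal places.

4.71 years

Periodic yield y = 0.036. First find Macaulay duration:
  t   CF        PV=CF/(1+0.036)^t    t·PV
  1         5.00         4.8263         4.8263
  2         5.00         4.6585         9.3171
  3         5.00         4.4967        13.4900
  4         5.00         4.3404        17.3616
  5         5.00         4.1896        20.9479
  6         5.00         4.0440        24.2640
  7         1.25         0.9759         6.8311
  8         1.25         0.9420         7.5357
  9         1.25         0.9092         8.1830
  10    1,001.25       702.9832     7,029.8325
  Σ                    732.3658     7,142.5892
P = 732.3658; Macaulay duration = 7,142.5892 / 732.3658 = 9.75276 half-year periods = 4.87638 years.
Modified duration = D_Mac / (1 + y) = 4.87638 / 1.036 = 4.70693 years.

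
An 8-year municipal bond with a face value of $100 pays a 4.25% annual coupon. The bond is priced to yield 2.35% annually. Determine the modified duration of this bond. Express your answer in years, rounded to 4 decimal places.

6.8619 years

Periodic yield y = 0.0235. First find Macaulay duration:
  t   CF        PV=CF/(1+0.0235)^t    t·PV
  1         4.25         4.1524         4.1524
  2         4.25         4.0571         8.1142
  3         4.25         3.9639        11.8918
  4         4.25         3.8729        15.4916
  5         4.25         3.7840        18.9199
  6         4.25         3.6971        22.1826
  7         4.25         3.6122        25.2855
  8       104.25        86.5712       692.5694
  Σ                    113.7108       798.6075
P = 113.7108; Macaulay duration = 798.6075 / 113.7108 = 7.02314 years.
Modified duration = D_Mac / (1 + y) = 7.02314 / 1.0235 = 6.86189 years.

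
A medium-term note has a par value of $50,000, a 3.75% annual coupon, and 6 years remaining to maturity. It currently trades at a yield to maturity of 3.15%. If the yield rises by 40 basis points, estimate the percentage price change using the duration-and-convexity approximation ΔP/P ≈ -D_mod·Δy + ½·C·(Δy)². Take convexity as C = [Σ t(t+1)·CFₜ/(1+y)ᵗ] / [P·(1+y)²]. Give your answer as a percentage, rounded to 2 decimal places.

-2.10%

With y = 0.0315:
  t   CF        PV=CF/(1+0.0315)^t    t·PV        t(t+1)·PV
  1     1,875.00     1,817.7412     1,817.7412       3,635.4823
  2     1,875.00     1,762.2309     3,524.4618      10,573.3853
  3     1,875.00     1,708.4158     5,125.2474      20,500.9894
  4     1,875.00     1,656.2441     6,624.9764      33,124.8819
  5     1,875.00     1,605.6656     8,028.3281      48,169.9688
  6    51,875.00    43,066.8111   258,400.8669   1,808,806.0680
  Σ                 51,617.1087   283,521.6216   1,924,810.7757
P = 51,617.1087; D_Mac = 5.49278 yrs; D_mod = 5.32504 yrs; C = 35.04741.
Duration effect: -5.32504 × (+0.004) = -0.021300
Convexity effect: 0.5 × 35.04741 × (0.004)² = +0.0002804
ΔP/P ≈ -0.021300 + 0.0002804 = -0.021020 = -2.1020%.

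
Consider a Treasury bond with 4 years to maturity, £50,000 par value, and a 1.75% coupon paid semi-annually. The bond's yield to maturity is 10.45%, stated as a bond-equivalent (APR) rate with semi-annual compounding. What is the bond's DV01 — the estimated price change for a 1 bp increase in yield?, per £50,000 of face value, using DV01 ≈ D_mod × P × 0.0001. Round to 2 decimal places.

£13.21

Periodic yield y = 0.05225.
  t   CF        PV=CF/(1+0.05225)^t    t·PV
  1       437.50       415.7757       415.7757
  2       437.50       395.1302       790.2603
  3       437.50       375.5098     1,126.5293
  4       437.50       356.8637     1,427.4546
  5       437.50       339.1434     1,695.7171
  6       437.50       322.3031     1,933.8185
  7       437.50       306.2990     2,144.0927
  8    50,437.50    33,558.4642   268,467.7133
  Σ                 36,069.4889   278,001.3615
P = 36,069.4889; D_Mac = 7.70738 half-year periods = 3.85369 yrs; D_mod = 3.66233 yrs.
DV01 ≈ 3.66233 × 36,069.4889 × 0.0001 = 13.209853.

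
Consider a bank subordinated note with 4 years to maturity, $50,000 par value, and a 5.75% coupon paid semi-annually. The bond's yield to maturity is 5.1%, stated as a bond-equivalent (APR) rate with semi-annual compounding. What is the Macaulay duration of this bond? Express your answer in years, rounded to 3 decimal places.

3.635 years

Periodic yield y = 0.0255. Discount each cash flow and weight by its period:
  t   CF        PV=CF/(1+0.0255)^t    t·PV
  1     1,437.50     1,401.7552     1,401.7552
  2     1,437.50     1,366.8993     2,733.7986
  3     1,437.50     1,332.9101     3,998.7303
  4     1,437.50     1,299.7661     5,199.0643
  5     1,437.50     1,267.4462     6,337.2309
  6     1,437.50     1,235.9300     7,415.5798
  7     1,437.50     1,205.1974     8,436.3821
  8    51,437.50    42,052.7629   336,422.1035
  Σ                 51,162.6673   371,944.6448
Price P = Σ PV = 51,162.6673.
Macaulay duration = Σ(t·PV) / P = 371,944.6448 / 51,162.6673 = 7.26984 half-year periods.
In years: 7.26984 / 2 = 3.63492 years.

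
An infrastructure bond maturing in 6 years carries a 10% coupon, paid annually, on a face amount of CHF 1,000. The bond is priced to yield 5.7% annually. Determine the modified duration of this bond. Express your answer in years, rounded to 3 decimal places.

4.646 years

Periodic yield y = 0.057. First find Macaulay duration:
  t   CF        PV=CF/(1+0.057)^t    t·PV
  1       100.00        94.6074        94.6074
  2       100.00        89.5056       179.0111
  3       100.00        84.6789       254.0366
  4       100.00        80.1125       320.4498
  5       100.00        75.7923       378.9615
  6     1,100.00       788.7562     4,732.5369
  Σ                  1,213.4527     5,959.6033
P = 1,213.4527; Macaulay duration = 5,959.6033 / 1,213.4527 = 4.91128 years.
Modified duration = D_Mac / (1 + y) = 4.91128 / 1.057 = 4.64643 years.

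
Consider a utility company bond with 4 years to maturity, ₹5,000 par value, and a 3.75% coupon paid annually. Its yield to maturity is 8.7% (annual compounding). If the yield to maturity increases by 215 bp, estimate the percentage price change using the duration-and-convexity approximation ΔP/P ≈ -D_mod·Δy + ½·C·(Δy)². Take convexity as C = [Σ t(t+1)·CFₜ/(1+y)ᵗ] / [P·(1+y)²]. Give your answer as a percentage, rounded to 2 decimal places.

With y = 0.087:
  t   CF        PV=CF/(1+0.087)^t    t·PV        t(t+1)·PV
  1       187.50       172.4931       172.4931         344.9862
  2       187.50       158.6873       317.3746         952.1238
  3       187.50       145.9865       437.9594       1,751.8378
  4     5,187.50     3,715.6939    14,862.7757      74,313.8787
  Σ                  4,192.8608    15,790.6029      77,362.8265
P = 4,192.8608; D_Mac = 3.76607 yrs; D_mod = 3.46464 yrs; C = 15.61575.
Duration effect: -3.46464 × (+0.0215) = -0.074490
Convexity effect: 0.5 × 15.61575 × (0.0215)² = +0.0036092
ΔP/P ≈ -0.074490 + 0.0036092 = -0.070881 = -7.0881%.

-7.09%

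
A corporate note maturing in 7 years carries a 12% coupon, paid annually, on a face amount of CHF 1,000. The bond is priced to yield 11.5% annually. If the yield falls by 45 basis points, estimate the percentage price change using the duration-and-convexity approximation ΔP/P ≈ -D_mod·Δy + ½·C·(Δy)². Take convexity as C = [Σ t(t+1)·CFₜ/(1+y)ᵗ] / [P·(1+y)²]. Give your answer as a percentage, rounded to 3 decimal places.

With y = 0.115:
  t   CF        PV=CF/(1+0.115)^t    t·PV        t(t+1)·PV
  1       120.00       107.6233       107.6233         215.2466
  2       120.00        96.5232       193.0463         579.1389
  3       120.00        86.5679       259.7036       1,038.8142
  4       120.00        77.6393       310.5573       1,552.7866
  5       120.00        69.6317       348.1584       2,088.9506
  6       120.00        62.4499       374.6997       2,622.8976
  7     1,120.00       522.7499     3,659.2492      29,273.9939
  Σ                  1,023.1852     5,253.0378      37,371.8284
P = 1,023.1852; D_Mac = 5.13401 yrs; D_mod = 4.60449 yrs; C = 29.37923.
Duration effect: -4.60449 × (-0.0045) = +0.020720
Convexity effect: 0.5 × 29.37923 × (-0.0045)² = +0.0002975
ΔP/P ≈ +0.020720 + 0.0002975 = +0.021018 = +2.1018%.

+2.102%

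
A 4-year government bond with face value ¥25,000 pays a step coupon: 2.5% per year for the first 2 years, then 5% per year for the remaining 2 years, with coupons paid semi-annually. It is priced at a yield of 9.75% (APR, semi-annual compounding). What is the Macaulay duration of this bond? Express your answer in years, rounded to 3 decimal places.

Periodic yield y = 0.04875. Discount each cash flow and weight by its period:
  t   CF        PV=CF/(1+0.04875)^t    t·PV
  1       312.50       297.9738       297.9738
  2       312.50       284.1228       568.2456
  3       312.50       270.9157       812.7470
  4       312.50       258.3224     1,033.2897
  5       625.00       492.6292     2,463.1460
  6       625.00       469.7299     2,818.3792
  7       625.00       447.8950     3,135.2649
  8    25,625.00    17,510.0781   140,080.6249
  Σ                 20,031.6668   151,209.6710
Price P = Σ PV = 20,031.6668.
Macaulay duration = Σ(t·PV) / P = 151,209.6710 / 20,031.6668 = 7.54853 half-year periods.
In years: 7.54853 / 2 = 3.77427 years.

3.774 years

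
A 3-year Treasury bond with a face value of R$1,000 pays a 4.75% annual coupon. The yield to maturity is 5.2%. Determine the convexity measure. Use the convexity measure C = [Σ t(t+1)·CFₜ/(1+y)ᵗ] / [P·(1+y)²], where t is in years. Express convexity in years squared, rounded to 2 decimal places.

With y = 0.052:
  t   CF        PV=CF/(1+0.052)^t    t·PV        t(t+1)·PV
  1        47.50        45.1521        45.1521          90.3042
  2        47.50        42.9202        85.8405         257.5214
  3     1,047.50       899.7188     2,699.1565      10,796.6260
  Σ                    987.7912     2,830.1491      11,144.4516
P = 987.7912.
Convexity = Σ t(t+1)·PV / [P·(1+y)²] = 11,144.4516 / (987.7912 × 1.106704) = 10.19441.

10.19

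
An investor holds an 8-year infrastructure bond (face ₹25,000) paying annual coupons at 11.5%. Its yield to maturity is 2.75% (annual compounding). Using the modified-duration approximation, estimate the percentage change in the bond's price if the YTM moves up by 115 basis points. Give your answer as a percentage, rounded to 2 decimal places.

-6.90%

Periodic yield y = 0.0275. Modified duration first:
  t   CF        PV=CF/(1+0.0275)^t    t·PV
  1     2,875.00     2,798.0535     2,798.0535
  2     2,875.00     2,723.1665     5,446.3329
  3     2,875.00     2,650.2837     7,950.8510
  4     2,875.00     2,579.3515    10,317.4059
  5     2,875.00     2,510.3177    12,551.5887
  6     2,875.00     2,443.1316    14,658.7898
  7     2,875.00     2,377.7437    16,644.2057
  8    27,875.00    22,436.7646   179,494.1169
  Σ                 40,518.8128   249,861.3444
P = 40,518.8128; D_Mac = 6.16655 yrs; D_mod = 6.16655/(1+0.0275) = 6.00151 yrs.
ΔP/P ≈ -D_mod · Δy = -6.00151 × (+0.0115) = -0.069017 = -6.9017%.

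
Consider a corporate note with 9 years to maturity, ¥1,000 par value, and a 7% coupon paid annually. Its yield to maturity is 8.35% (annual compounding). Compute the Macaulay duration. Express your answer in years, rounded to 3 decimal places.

6.871 years

Periodic yield y = 0.0835. Discount each cash flow and weight by its year:
  t   CF        PV=CF/(1+0.0835)^t    t·PV
  1        70.00        64.6054        64.6054
  2        70.00        59.6266       119.2532
  3        70.00        55.0315       165.0945
  4        70.00        50.7905       203.1619
  5        70.00        46.8763       234.3816
  6        70.00        43.2638       259.5827
  7        70.00        39.9297       279.5076
  8        70.00        36.8525       294.8198
  9     1,070.00       519.9045     4,679.1401
  Σ                    916.8807     6,299.5470
Price P = Σ PV = 916.8807.
Macaulay duration = Σ(t·PV) / P = 6,299.5470 / 916.8807 = 6.87063 years.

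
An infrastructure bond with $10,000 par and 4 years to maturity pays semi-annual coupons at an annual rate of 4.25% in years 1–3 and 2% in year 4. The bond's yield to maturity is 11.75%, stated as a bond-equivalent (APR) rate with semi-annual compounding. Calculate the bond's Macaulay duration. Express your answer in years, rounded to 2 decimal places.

3.67 years

Periodic yield y = 0.05875. Discount each cash flow and weight by its period:
  t   CF        PV=CF/(1+0.05875)^t    t·PV
  1       212.50       200.7084       200.7084
  2       212.50       189.5711       379.1422
  3       212.50       179.0518       537.1554
  4       212.50       169.1162       676.4648
  5       212.50       159.7320       798.6598
  6       212.50       150.8684       905.2106
  7       100.00        67.0573       469.4011
  8    10,100.00     6,396.9652    51,175.7215
  Σ                  7,513.0703    55,142.4637
Price P = Σ PV = 7,513.0703.
Macaulay duration = Σ(t·PV) / P = 55,142.4637 / 7,513.0703 = 7.33954 half-year periods.
In years: 7.33954 / 2 = 3.66977 years.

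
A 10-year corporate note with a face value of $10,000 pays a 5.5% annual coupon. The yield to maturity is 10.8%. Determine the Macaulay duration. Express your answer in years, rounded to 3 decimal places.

Periodic yield y = 0.108. Discount each cash flow and weight by its year:
  t   CF        PV=CF/(1+0.108)^t    t·PV
  1       550.00       496.3899       496.3899
  2       550.00       448.0053       896.0106
  3       550.00       404.3369     1,213.0108
  4       550.00       364.9250     1,459.7001
  5       550.00       329.3547     1,646.7736
  6       550.00       297.2515     1,783.5093
  7       550.00       268.2776     1,877.9430
  8       550.00       242.1278     1,937.0222
  9       550.00       218.5269     1,966.7418
  10   10,550.00     3,783.1613    37,831.6128
  Σ                  6,852.3569    51,108.7141
Price P = Σ PV = 6,852.3569.
Macaulay duration = Σ(t·PV) / P = 51,108.7141 / 6,852.3569 = 7.45856 years.

7.459 years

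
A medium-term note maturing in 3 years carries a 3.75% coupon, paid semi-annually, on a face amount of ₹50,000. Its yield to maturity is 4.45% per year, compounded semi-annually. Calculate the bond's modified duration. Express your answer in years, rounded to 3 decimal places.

Periodic yield y = 0.02225. First find Macaulay duration:
  t   CF        PV=CF/(1+0.02225)^t    t·PV
  1       937.50       917.0946       917.0946
  2       937.50       897.1334     1,794.2669
  3       937.50       877.6067     2,632.8200
  4       937.50       858.5049     3,434.0198
  5       937.50       839.8190     4,199.0948
  6    50,937.50    44,636.9910   267,821.9459
  Σ                 49,027.1496   280,799.2420
P = 49,027.1496; Macaulay duration = 280,799.2420 / 49,027.1496 = 5.72742 half-year periods = 2.86371 years.
Modified duration = D_Mac / (1 + y) = 2.86371 / 1.02225 = 2.80138 years.

2.801 years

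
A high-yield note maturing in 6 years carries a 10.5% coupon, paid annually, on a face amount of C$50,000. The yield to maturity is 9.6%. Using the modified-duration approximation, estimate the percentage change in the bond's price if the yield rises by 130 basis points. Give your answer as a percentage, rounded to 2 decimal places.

-5.66%

Periodic yield y = 0.096. Modified duration first:
  t   CF        PV=CF/(1+0.096)^t    t·PV
  1     5,250.00     4,790.1460     4,790.1460
  2     5,250.00     4,370.5712     8,741.1423
  3     5,250.00     3,987.7474    11,963.2422
  4     5,250.00     3,638.4557    14,553.8226
  5     5,250.00     3,319.7588    16,598.7941
  6    55,250.00    31,876.3772   191,258.2633
  Σ                 51,983.0562   247,905.4105
P = 51,983.0562; D_Mac = 4.76897 yrs; D_mod = 4.76897/(1+0.096) = 4.35125 yrs.
ΔP/P ≈ -D_mod · Δy = -4.35125 × (+0.013) = -0.056566 = -5.6566%.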